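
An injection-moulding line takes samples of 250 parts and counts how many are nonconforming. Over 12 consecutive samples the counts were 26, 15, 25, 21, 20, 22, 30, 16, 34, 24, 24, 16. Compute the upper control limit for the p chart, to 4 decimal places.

0.1456

p̄ = Σdᵢ / (k·n) = 273 / (12 × 250) = 0.09100
UCL = p̄ + 3·√(p̄(1−p̄)/n) = 0.09100 + 3 × √(0.09100×0.90900/250) = 0.09100 + 3 × 0.01819 = 0.14557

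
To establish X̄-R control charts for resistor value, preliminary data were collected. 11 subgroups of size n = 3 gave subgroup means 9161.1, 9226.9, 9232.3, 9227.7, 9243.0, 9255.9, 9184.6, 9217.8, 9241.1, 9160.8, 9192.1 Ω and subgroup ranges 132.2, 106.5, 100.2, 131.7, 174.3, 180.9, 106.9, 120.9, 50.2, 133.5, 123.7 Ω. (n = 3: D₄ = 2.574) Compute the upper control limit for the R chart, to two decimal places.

318.47

R̄ = (132.2 + 106.5 + 100.2 + 131.7 + 174.3 + 180.9 + 106.9 + 120.9 + 50.2 + 133.5 + 123.7) / 11 = 1361.0000 / 11 = 123.7273
UCL_R = D₄·R̄ = 2.574 × 123.7273 = 318.4740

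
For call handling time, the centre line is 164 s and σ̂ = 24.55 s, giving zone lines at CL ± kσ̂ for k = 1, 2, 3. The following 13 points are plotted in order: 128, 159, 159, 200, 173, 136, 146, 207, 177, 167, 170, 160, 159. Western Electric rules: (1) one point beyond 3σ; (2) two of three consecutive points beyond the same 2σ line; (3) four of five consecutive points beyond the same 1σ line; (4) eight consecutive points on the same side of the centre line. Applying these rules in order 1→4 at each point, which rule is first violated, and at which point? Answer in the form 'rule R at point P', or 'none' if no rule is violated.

none

Zone of each point (C = within 1σ̂, B = 1σ̂–2σ̂, A = 2σ̂–3σ̂, * = beyond 3σ̂; sign = side of CL): 1:-B, 2:-C, 3:-C, 4:+B, 5:+C, 6:-B, 7:-C, 8:+B, 9:+C, 10:+C, 11:+C, 12:-C, 13:-C
No rule fires across all 13 points.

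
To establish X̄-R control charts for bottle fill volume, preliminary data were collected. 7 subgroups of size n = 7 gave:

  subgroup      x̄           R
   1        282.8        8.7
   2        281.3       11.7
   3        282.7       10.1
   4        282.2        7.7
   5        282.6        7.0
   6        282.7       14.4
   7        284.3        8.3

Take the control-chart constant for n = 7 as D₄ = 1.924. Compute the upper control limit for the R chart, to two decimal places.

R̄ = (8.7 + 11.7 + 10.1 + 7.7 + 7.0 + 14.4 + 8.3) / 7 = 67.9000 / 7 = 9.7000
UCL_R = D₄·R̄ = 1.924 × 9.7000 = 18.6628

18.66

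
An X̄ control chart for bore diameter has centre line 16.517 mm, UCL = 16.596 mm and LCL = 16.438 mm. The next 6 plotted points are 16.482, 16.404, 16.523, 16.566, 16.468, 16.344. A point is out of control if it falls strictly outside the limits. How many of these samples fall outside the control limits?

Compare each point to [16.438, 16.596]: sample 2 = 16.404 < LCL; sample 6 = 16.344 < LCL.

2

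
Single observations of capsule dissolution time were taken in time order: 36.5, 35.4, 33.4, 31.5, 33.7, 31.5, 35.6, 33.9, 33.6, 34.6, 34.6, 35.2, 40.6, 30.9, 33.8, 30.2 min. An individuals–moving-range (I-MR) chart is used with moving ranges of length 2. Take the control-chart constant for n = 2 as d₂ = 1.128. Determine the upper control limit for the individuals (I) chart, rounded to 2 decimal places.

X̄ = (36.5 + 35.4 + 33.4 + 31.5 + 33.7 + 31.5 + 35.6 + 33.9 + 33.6 + 34.6 + 34.6 + 35.2 + 40.6 + 30.9 + 33.8 + 30.2) / 16 = 34.0625
Moving ranges: 1.1, 2.0, 1.9, 2.2, 2.2, 4.1, 1.7, 0.3, 1.0, 0.0, 0.6, 5.4, 9.7, 2.9, 3.6; M̄R̄ = 38.7000 / 15 = 2.5800
UCL = X̄ + 3·M̄R̄/d₂ = 34.0625 + 3 × 2.5800 / 1.128 = 40.9242

40.92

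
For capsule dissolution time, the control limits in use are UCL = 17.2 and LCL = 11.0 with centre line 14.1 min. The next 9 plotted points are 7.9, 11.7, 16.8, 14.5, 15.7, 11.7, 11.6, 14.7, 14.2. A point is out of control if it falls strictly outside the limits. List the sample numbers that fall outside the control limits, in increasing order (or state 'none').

Compare each point to [11.0, 17.2]: sample 1 = 7.9 < LCL.

1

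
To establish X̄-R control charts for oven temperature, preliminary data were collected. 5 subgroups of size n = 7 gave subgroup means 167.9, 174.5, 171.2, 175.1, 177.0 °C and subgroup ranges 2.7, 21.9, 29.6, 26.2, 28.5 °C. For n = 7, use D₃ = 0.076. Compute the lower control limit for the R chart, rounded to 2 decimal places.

R̄ = (2.7 + 21.9 + 29.6 + 26.2 + 28.5) / 5 = 108.9000 / 5 = 21.7800
LCL_R = D₃·R̄ = 0.076 × 21.7800 = 1.6553

1.66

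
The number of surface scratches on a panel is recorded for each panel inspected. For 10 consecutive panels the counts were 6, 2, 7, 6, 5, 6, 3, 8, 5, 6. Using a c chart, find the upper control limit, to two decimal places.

c̄ = (6 + 2 + 7 + 6 + 5 + 6 + 3 + 8 + 5 + 6) / 10 = 54 / 10 = 5.4000
UCL = c̄ + 3√c̄ = 5.4000 + 3 × √5.4000 = 5.4000 + 3 × 2.3238 = 12.3714

12.37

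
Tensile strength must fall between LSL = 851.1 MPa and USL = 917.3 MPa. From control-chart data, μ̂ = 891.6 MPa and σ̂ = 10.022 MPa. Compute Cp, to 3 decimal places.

1.101

Cp = (USL − LSL) / (6σ̂) = (917.3 − 851.1) / (6 × 10.022) = 66.2000 / 60.1320 = 1.1009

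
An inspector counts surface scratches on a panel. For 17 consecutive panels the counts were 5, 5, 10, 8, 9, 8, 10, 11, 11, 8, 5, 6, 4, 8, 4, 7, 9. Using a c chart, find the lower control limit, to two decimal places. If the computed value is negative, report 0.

c̄ = (5 + 5 + 10 + 8 + 9 + 8 + 10 + 11 + 11 + 8 + 5 + 6 + 4 + 8 + 4 + 7 + 9) / 17 = 128 / 17 = 7.5294
LCL = c̄ − 3√c̄ = 7.5294 − 3 × 2.7440 = -0.7025 → 0 (cannot be negative)

0.00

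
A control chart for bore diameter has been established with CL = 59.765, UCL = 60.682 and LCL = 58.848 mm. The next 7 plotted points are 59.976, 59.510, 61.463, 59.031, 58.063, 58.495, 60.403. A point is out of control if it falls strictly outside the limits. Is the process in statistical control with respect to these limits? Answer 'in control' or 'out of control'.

out of control

Compare each point to [58.848, 60.682]: sample 3 = 61.463 > UCL; sample 5 = 58.063 < LCL; sample 6 = 58.495 < LCL.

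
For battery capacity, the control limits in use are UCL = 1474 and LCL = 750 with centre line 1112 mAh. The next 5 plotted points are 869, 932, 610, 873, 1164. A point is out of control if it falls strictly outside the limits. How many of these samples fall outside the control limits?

1

Compare each point to [750, 1474]: sample 3 = 610 < LCL.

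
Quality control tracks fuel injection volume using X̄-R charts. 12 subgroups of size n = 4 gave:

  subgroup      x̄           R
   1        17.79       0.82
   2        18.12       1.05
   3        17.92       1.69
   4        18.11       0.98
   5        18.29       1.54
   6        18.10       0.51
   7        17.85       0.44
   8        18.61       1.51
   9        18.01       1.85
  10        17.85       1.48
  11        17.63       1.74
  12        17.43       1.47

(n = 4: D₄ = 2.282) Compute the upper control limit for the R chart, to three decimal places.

2.868

R̄ = (0.82 + 1.05 + 1.69 + 0.98 + 1.54 + 0.51 + 0.44 + 1.51 + 1.85 + 1.48 + 1.74 + 1.47) / 12 = 15.0800 / 12 = 1.2567
UCL_R = D₄·R̄ = 2.282 × 1.2567 = 2.8677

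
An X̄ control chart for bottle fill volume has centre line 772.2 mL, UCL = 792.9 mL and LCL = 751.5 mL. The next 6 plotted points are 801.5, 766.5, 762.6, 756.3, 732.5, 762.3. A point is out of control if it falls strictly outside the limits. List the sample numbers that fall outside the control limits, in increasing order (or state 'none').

1, 5

Compare each point to [751.5, 792.9]: sample 1 = 801.5 > UCL; sample 5 = 732.5 < LCL.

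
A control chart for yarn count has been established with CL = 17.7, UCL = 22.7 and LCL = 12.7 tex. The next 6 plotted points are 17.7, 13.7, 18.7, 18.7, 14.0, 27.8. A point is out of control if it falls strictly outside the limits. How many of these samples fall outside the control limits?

Compare each point to [12.7, 22.7]: sample 6 = 27.8 > UCL.

1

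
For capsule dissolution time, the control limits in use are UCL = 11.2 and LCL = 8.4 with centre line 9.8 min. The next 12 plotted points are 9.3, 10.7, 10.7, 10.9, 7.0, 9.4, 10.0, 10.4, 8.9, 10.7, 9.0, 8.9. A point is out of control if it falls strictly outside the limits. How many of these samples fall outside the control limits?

Compare each point to [8.4, 11.2]: sample 5 = 7.0 < LCL.

1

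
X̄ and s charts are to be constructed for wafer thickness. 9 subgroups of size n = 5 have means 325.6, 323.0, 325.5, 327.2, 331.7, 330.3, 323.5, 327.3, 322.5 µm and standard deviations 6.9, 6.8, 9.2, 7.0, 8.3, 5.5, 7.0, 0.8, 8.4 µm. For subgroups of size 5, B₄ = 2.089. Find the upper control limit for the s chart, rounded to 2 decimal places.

13.90

s̄ = (6.9 + 6.8 + 9.2 + 7.0 + 8.3 + 5.5 + 7.0 + 0.8 + 8.4) / 9 = 6.6556
UCL_s = B₄·s̄ = 2.089 × 6.6556 = 13.9035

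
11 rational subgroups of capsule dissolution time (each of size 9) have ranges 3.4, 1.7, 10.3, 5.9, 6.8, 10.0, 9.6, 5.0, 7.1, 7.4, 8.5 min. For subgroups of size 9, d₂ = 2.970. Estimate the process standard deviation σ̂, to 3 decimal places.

2.317

R̄ = (3.4 + 1.7 + 10.3 + 5.9 + 6.8 + 10.0 + 9.6 + 5.0 + 7.1 + 7.4 + 8.5) / 11 = 6.8818
σ̂ = R̄ / d₂ = 6.8818 / 2.970 = 2.3171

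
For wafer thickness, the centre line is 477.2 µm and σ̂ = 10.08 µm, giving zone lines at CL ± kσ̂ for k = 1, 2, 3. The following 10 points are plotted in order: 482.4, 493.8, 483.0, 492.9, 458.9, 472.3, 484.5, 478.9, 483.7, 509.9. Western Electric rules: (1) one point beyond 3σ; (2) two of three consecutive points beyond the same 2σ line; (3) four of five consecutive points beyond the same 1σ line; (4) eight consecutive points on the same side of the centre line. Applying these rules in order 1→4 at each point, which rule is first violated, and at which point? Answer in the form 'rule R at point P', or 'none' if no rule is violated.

Zone of each point (C = within 1σ̂, B = 1σ̂–2σ̂, A = 2σ̂–3σ̂, * = beyond 3σ̂; sign = side of CL): 1:+C, 2:+B, 3:+C, 4:+B, 5:-B, 6:-C, 7:+C, 8:+C, 9:+C, 10:+*
Rule 1 (one point beyond the 3σ limits) is satisfied at point 10.

rule 1 at point 10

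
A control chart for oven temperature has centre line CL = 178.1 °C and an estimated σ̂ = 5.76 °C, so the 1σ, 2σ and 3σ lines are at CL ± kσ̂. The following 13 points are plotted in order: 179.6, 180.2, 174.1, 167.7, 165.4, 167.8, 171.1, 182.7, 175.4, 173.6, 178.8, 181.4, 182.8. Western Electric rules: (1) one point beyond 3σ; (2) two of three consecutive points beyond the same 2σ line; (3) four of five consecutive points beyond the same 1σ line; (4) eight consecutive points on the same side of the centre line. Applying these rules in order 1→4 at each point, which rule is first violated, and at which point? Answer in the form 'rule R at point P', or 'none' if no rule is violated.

rule 3 at point 7

Zone of each point (C = within 1σ̂, B = 1σ̂–2σ̂, A = 2σ̂–3σ̂, * = beyond 3σ̂; sign = side of CL): 1:+C, 2:+C, 3:-C, 4:-B, 5:-A, 6:-B, 7:-B, 8:+C, 9:-C, 10:-C, 11:+C, 12:+C, 13:+C
Rule 3 (four of five consecutive points beyond the same 1σ limit) is satisfied at point 7.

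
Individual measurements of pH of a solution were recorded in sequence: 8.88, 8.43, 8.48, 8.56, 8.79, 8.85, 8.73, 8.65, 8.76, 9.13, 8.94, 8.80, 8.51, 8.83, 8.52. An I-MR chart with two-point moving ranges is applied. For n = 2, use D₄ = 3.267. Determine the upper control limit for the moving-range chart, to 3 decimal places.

0.653

Moving ranges: 0.45, 0.05, 0.08, 0.23, 0.06, 0.12, 0.08, 0.11, 0.37, 0.19, 0.14, 0.29, 0.32, 0.31; M̄R̄ = 2.8000 / 14 = 0.2000
UCL_MR = D₄·M̄R̄ = 3.267 × 0.2000 = 0.6534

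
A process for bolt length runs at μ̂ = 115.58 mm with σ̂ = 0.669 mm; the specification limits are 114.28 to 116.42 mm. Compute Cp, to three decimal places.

0.533

Cp = (USL − LSL) / (6σ̂) = (116.42 − 114.28) / (6 × 0.669) = 2.1400 / 4.0140 = 0.5331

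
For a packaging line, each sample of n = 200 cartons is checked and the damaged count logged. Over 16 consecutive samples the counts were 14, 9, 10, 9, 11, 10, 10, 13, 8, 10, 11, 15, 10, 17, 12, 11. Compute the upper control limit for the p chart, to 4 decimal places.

p̄ = Σdᵢ / (k·n) = 180 / (16 × 200) = 0.05625
UCL = p̄ + 3·√(p̄(1−p̄)/n) = 0.05625 + 3 × √(0.05625×0.94375/200) = 0.05625 + 3 × 0.01629 = 0.10513

0.1051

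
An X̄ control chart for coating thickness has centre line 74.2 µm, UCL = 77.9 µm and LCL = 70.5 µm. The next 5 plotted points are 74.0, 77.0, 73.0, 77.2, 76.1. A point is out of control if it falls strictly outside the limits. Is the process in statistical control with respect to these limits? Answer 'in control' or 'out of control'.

in control

All 5 points lie within [70.5, 77.9].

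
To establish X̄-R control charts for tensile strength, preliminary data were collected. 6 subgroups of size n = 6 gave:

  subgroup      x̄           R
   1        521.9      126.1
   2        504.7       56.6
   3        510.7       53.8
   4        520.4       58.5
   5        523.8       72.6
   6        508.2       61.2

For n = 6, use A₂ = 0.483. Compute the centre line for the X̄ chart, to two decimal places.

514.95

X̄̄ = (521.9 + 504.7 + 510.7 + 520.4 + 523.8 + 508.2) / 6 = 3089.7000 / 6 = 514.9500
CL = X̄̄ = 514.9500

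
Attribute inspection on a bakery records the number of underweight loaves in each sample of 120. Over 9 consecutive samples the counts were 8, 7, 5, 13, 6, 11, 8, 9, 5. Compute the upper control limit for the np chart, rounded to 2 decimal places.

16.20

p̄ = Σdᵢ / (k·n) = 72 / (9 × 120) = 0.06667
UCL = np̄ + 3·√(np̄(1−p̄)) = 8.0000 + 3 × √(8.0000×0.93333) = 8.0000 + 3 × 2.7325 = 16.1976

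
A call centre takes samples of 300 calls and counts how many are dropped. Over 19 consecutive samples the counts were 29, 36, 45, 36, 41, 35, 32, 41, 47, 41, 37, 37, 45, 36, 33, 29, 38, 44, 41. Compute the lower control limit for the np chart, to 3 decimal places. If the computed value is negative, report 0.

p̄ = Σdᵢ / (k·n) = 723 / (19 × 300) = 0.12684
LCL = np̄ − 3·√(np̄(1−p̄)) = 38.0526 − 3 × 5.7642 = 20.7600

20.760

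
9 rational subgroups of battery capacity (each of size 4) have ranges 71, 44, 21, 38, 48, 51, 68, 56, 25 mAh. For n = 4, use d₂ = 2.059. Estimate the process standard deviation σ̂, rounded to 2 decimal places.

R̄ = (71 + 44 + 21 + 38 + 48 + 51 + 68 + 56 + 25) / 9 = 46.8889
σ̂ = R̄ / d₂ = 46.8889 / 2.059 = 22.7727

22.77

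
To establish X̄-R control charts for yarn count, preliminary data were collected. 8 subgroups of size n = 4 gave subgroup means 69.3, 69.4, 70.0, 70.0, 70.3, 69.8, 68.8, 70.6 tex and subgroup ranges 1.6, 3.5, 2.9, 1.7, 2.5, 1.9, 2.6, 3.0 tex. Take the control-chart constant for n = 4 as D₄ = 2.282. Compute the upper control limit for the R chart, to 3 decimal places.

R̄ = (1.6 + 3.5 + 2.9 + 1.7 + 2.5 + 1.9 + 2.6 + 3.0) / 8 = 19.7000 / 8 = 2.4625
UCL_R = D₄·R̄ = 2.282 × 2.4625 = 5.6194

5.619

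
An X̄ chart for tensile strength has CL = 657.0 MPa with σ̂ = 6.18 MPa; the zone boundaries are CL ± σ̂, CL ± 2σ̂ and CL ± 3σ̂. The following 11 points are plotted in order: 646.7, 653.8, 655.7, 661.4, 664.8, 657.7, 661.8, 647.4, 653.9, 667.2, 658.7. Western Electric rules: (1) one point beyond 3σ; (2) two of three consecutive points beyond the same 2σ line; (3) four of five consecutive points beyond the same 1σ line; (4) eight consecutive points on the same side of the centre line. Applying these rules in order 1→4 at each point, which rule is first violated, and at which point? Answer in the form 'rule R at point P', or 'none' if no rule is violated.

Zone of each point (C = within 1σ̂, B = 1σ̂–2σ̂, A = 2σ̂–3σ̂, * = beyond 3σ̂; sign = side of CL): 1:-B, 2:-C, 3:-C, 4:+C, 5:+B, 6:+C, 7:+C, 8:-B, 9:-C, 10:+B, 11:+C
No rule fires across all 11 points.

none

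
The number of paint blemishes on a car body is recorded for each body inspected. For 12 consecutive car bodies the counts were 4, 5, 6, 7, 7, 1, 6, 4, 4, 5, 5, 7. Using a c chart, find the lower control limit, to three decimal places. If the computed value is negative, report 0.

0.000

c̄ = (4 + 5 + 6 + 7 + 7 + 1 + 6 + 4 + 4 + 5 + 5 + 7) / 12 = 61 / 12 = 5.0833
LCL = c̄ − 3√c̄ = 5.0833 − 3 × 2.2546 = -1.6805 → 0 (cannot be negative)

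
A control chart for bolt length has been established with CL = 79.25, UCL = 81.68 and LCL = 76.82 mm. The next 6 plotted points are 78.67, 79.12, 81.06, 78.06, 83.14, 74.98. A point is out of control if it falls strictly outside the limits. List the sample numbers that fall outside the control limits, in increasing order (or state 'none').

5, 6

Compare each point to [76.82, 81.68]: sample 5 = 83.14 > UCL; sample 6 = 74.98 < LCL.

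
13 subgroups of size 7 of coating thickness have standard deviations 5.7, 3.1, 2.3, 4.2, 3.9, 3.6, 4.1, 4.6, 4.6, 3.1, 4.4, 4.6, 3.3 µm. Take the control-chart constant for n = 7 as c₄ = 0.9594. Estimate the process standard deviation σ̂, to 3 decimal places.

s̄ = (5.7 + 3.1 + 2.3 + 4.2 + 3.9 + 3.6 + 4.1 + 4.6 + 4.6 + 3.1 + 4.4 + 4.6 + 3.3) / 13 = 3.9615
σ̂ = s̄ / c₄ = 3.9615 / 0.9594 = 4.1292

4.129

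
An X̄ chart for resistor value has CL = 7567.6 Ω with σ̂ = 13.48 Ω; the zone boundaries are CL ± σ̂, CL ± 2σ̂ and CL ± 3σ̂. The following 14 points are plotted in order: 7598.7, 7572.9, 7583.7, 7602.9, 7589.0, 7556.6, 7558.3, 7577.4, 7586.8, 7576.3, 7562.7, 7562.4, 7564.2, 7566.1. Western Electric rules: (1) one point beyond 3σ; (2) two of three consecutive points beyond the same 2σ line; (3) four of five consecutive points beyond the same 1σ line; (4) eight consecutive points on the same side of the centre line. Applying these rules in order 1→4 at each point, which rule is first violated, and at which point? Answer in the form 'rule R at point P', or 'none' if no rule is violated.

rule 3 at point 5

Zone of each point (C = within 1σ̂, B = 1σ̂–2σ̂, A = 2σ̂–3σ̂, * = beyond 3σ̂; sign = side of CL): 1:+A, 2:+C, 3:+B, 4:+A, 5:+B, 6:-C, 7:-C, 8:+C, 9:+B, 10:+C, 11:-C, 12:-C, 13:-C, 14:-C
Rule 3 (four of five consecutive points beyond the same 1σ limit) is satisfied at point 5.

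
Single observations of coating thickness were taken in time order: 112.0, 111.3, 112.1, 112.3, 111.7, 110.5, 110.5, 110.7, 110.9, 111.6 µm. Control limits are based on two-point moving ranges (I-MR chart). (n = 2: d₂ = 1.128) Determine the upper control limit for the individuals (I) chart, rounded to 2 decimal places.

X̄ = (112.0 + 111.3 + 112.1 + 112.3 + 111.7 + 110.5 + 110.5 + 110.7 + 110.9 + 111.6) / 10 = 111.3600
Moving ranges: 0.7, 0.8, 0.2, 0.6, 1.2, 0.0, 0.2, 0.2, 0.7; M̄R̄ = 4.6000 / 9 = 0.5111
UCL = X̄ + 3·M̄R̄/d₂ = 111.3600 + 3 × 0.5111 / 1.128 = 112.7193

112.72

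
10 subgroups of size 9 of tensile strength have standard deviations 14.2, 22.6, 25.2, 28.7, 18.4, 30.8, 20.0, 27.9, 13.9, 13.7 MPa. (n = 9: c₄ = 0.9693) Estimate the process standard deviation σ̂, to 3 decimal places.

22.222

s̄ = (14.2 + 22.6 + 25.2 + 28.7 + 18.4 + 30.8 + 20.0 + 27.9 + 13.9 + 13.7) / 10 = 21.5400
σ̂ = s̄ / c₄ = 21.5400 / 0.9693 = 22.2222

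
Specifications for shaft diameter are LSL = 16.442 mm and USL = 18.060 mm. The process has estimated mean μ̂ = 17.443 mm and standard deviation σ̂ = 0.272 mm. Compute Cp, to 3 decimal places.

Cp = (USL − LSL) / (6σ̂) = (18.060 − 16.442) / (6 × 0.272) = 1.6180 / 1.6320 = 0.9914

0.991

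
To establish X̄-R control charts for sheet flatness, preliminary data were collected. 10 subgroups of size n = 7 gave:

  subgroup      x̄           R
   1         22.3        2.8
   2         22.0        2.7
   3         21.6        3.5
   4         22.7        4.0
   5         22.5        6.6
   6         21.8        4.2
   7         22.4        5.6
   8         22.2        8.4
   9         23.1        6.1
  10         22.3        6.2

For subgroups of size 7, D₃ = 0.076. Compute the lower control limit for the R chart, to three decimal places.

0.381

R̄ = (2.8 + 2.7 + 3.5 + 4.0 + 6.6 + 4.2 + 5.6 + 8.4 + 6.1 + 6.2) / 10 = 50.1000 / 10 = 5.0100
LCL_R = D₃·R̄ = 0.076 × 5.0100 = 0.3808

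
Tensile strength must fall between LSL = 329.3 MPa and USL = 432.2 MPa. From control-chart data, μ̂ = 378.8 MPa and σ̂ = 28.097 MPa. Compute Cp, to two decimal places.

Cp = (USL − LSL) / (6σ̂) = (432.2 − 329.3) / (6 × 28.097) = 102.9000 / 168.5820 = 0.6104

0.61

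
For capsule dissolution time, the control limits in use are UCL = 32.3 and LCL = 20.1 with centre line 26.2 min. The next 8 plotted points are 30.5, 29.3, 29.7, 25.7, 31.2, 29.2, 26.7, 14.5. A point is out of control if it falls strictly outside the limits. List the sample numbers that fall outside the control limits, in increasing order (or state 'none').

8

Compare each point to [20.1, 32.3]: sample 8 = 14.5 < LCL.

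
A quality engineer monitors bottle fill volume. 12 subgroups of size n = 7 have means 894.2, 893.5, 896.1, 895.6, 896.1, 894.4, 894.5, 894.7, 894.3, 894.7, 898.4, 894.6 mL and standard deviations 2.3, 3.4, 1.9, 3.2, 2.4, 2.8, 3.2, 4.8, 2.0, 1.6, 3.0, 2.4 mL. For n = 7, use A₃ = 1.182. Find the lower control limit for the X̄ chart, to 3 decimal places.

X̄̄ = (894.2 + 893.5 + 896.1 + 895.6 + 896.1 + 894.4 + 894.5 + 894.7 + 894.3 + 894.7 + 898.4 + 894.6) / 12 = 895.0917
s̄ = (2.3 + 3.4 + 1.9 + 3.2 + 2.4 + 2.8 + 3.2 + 4.8 + 2.0 + 1.6 + 3.0 + 2.4) / 12 = 2.7500
LCL = X̄̄ − A₃·s̄ = 895.0917 − 1.182 × 2.7500 = 891.8412

891.841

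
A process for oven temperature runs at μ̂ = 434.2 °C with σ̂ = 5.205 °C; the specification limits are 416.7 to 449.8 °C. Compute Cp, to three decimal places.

1.060

Cp = (USL − LSL) / (6σ̂) = (449.8 − 416.7) / (6 × 5.205) = 33.1000 / 31.2300 = 1.0599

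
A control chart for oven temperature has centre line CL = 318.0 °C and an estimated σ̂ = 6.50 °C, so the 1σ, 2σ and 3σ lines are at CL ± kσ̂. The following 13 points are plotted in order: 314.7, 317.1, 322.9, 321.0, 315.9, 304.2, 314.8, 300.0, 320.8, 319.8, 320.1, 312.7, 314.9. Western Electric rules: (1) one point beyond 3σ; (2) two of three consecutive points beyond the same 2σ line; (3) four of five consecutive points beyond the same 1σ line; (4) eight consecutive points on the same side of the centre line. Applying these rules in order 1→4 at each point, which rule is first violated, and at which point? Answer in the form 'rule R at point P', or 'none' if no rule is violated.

rule 2 at point 8

Zone of each point (C = within 1σ̂, B = 1σ̂–2σ̂, A = 2σ̂–3σ̂, * = beyond 3σ̂; sign = side of CL): 1:-C, 2:-C, 3:+C, 4:+C, 5:-C, 6:-A, 7:-C, 8:-A, 9:+C, 10:+C, 11:+C, 12:-C, 13:-C
Rule 2 (two of three consecutive points beyond the same 2σ limit) is satisfied at point 8.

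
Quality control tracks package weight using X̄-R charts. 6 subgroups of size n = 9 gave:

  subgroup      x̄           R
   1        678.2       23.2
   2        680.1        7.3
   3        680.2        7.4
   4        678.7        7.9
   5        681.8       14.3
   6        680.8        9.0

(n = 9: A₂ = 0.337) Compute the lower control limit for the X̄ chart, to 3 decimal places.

X̄̄ = (678.2 + 680.1 + 680.2 + 678.7 + 681.8 + 680.8) / 6 = 4079.8000 / 6 = 679.9667
R̄ = (23.2 + 7.3 + 7.4 + 7.9 + 14.3 + 9.0) / 6 = 69.1000 / 6 = 11.5167
LCL = X̄̄ − A₂·R̄ = 679.9667 − 0.337 × 11.5167 = 676.0856

676.086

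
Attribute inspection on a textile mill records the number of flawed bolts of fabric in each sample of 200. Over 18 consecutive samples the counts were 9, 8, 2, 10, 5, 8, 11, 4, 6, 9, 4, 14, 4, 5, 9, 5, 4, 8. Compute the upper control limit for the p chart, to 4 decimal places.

p̄ = Σdᵢ / (k·n) = 125 / (18 × 200) = 0.03472
UCL = p̄ + 3·√(p̄(1−p̄)/n) = 0.03472 + 3 × √(0.03472×0.96528/200) = 0.03472 + 3 × 0.01295 = 0.07356

0.0736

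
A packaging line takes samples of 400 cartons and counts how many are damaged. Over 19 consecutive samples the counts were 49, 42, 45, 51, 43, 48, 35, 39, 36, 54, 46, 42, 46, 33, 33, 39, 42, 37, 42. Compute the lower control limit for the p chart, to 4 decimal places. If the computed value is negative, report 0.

p̄ = Σdᵢ / (k·n) = 802 / (19 × 400) = 0.10553
LCL = p̄ − 3·√(p̄(1−p̄)/n) = 0.10553 − 3 × 0.01536 = 0.05944

0.0594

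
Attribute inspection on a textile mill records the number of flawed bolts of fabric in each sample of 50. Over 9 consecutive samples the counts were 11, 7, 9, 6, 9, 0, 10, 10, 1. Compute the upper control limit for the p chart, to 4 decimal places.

p̄ = Σdᵢ / (k·n) = 63 / (9 × 50) = 0.14000
UCL = p̄ + 3·√(p̄(1−p̄)/n) = 0.14000 + 3 × √(0.14000×0.86000/50) = 0.14000 + 3 × 0.04907 = 0.28721

0.2872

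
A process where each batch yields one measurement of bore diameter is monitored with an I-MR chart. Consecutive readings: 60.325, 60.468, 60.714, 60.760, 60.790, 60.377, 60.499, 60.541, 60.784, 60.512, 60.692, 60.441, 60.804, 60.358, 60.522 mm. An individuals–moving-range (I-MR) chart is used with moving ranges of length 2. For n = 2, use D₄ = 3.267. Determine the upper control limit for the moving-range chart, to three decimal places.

Moving ranges: 0.143, 0.246, 0.046, 0.030, 0.413, 0.122, 0.042, 0.243, 0.272, 0.180, 0.251, 0.363, 0.446, 0.164; M̄R̄ = 2.9610 / 14 = 0.2115
UCL_MR = D₄·M̄R̄ = 3.267 × 0.2115 = 0.6910

0.691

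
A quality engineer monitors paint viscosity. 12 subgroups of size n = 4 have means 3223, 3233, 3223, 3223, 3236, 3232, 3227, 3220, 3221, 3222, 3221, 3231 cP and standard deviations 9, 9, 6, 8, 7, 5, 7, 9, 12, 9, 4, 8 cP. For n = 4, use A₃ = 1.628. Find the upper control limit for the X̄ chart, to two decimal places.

X̄̄ = (3223 + 3233 + 3223 + 3223 + 3236 + 3232 + 3227 + 3220 + 3221 + 3222 + 3221 + 3231) / 12 = 3226.0000
s̄ = (9 + 9 + 6 + 8 + 7 + 5 + 7 + 9 + 12 + 9 + 4 + 8) / 12 = 7.7500
UCL = X̄̄ + A₃·s̄ = 3226.0000 + 1.628 × 7.7500 = 3238.6170

3238.62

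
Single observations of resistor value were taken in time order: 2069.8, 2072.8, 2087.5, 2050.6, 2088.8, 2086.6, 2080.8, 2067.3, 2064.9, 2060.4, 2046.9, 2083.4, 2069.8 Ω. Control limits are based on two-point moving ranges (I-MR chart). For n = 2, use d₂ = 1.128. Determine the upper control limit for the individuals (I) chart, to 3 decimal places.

2112.465

X̄ = (2069.8 + 2072.8 + 2087.5 + 2050.6 + 2088.8 + 2086.6 + 2080.8 + 2067.3 + 2064.9 + 2060.4 + 2046.9 + 2083.4 + 2069.8) / 13 = 2071.5077
Moving ranges: 3.0, 14.7, 36.9, 38.2, 2.2, 5.8, 13.5, 2.4, 4.5, 13.5, 36.5, 13.6; M̄R̄ = 184.8000 / 12 = 15.4000
UCL = X̄ + 3·M̄R̄/d₂ = 2071.5077 + 3 × 15.4000 / 1.128 = 2112.4651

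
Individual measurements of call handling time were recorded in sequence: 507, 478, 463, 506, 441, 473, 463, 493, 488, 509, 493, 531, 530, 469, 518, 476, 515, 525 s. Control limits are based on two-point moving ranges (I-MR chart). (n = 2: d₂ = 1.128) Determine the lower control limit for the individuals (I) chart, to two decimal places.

X̄ = (507 + 478 + 463 + 506 + 441 + 473 + 463 + 493 + 488 + 509 + 493 + 531 + 530 + 469 + 518 + 476 + 515 + 525) / 18 = 493.2222
Moving ranges: 29, 15, 43, 65, 32, 10, 30, 5, 21, 16, 38, 1, 61, 49, 42, 39, 10; M̄R̄ = 506.0000 / 17 = 29.7647
LCL = X̄ − 3·M̄R̄/d₂ = 493.2222 − 3 × 29.7647 / 1.128 = 414.0608

414.06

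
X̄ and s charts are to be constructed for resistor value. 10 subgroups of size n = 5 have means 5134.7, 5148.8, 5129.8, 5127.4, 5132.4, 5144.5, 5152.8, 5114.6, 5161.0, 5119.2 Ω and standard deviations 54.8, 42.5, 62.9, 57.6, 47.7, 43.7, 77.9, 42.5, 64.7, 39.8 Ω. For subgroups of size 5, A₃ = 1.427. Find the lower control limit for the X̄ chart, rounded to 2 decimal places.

X̄̄ = (5134.7 + 5148.8 + 5129.8 + 5127.4 + 5132.4 + 5144.5 + 5152.8 + 5114.6 + 5161.0 + 5119.2) / 10 = 5136.5200
s̄ = (54.8 + 42.5 + 62.9 + 57.6 + 47.7 + 43.7 + 77.9 + 42.5 + 64.7 + 39.8) / 10 = 53.4100
LCL = X̄̄ − A₃·s̄ = 5136.5200 − 1.427 × 53.4100 = 5060.3039

5060.30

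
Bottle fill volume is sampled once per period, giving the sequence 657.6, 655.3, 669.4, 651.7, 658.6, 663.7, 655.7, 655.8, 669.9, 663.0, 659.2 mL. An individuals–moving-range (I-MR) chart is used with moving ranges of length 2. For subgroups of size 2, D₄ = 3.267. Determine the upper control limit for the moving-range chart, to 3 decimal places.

Moving ranges: 2.3, 14.1, 17.7, 6.9, 5.1, 8.0, 0.1, 14.1, 6.9, 3.8; M̄R̄ = 79.0000 / 10 = 7.9000
UCL_MR = D₄·M̄R̄ = 3.267 × 7.9000 = 25.8093

25.809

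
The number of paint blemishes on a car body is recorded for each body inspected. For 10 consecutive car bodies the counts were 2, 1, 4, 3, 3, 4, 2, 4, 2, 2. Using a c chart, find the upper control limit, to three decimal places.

c̄ = (2 + 1 + 4 + 3 + 3 + 4 + 2 + 4 + 2 + 2) / 10 = 27 / 10 = 2.7000
UCL = c̄ + 3√c̄ = 2.7000 + 3 × √2.7000 = 2.7000 + 3 × 1.6432 = 7.6295

7.630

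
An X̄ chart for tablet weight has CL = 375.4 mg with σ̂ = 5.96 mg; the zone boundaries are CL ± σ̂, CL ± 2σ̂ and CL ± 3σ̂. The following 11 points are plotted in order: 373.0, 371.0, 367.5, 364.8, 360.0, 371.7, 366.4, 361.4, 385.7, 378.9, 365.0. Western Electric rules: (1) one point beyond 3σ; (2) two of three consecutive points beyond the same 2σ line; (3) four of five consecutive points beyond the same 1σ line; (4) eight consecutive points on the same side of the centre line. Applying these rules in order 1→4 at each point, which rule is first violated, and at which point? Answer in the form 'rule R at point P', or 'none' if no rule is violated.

rule 3 at point 7

Zone of each point (C = within 1σ̂, B = 1σ̂–2σ̂, A = 2σ̂–3σ̂, * = beyond 3σ̂; sign = side of CL): 1:-C, 2:-C, 3:-B, 4:-B, 5:-A, 6:-C, 7:-B, 8:-A, 9:+B, 10:+C, 11:-B
Rule 3 (four of five consecutive points beyond the same 1σ limit) is satisfied at point 7.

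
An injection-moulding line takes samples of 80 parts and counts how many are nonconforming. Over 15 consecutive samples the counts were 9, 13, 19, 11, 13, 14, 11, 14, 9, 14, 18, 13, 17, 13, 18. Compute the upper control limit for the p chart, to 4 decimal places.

p̄ = Σdᵢ / (k·n) = 206 / (15 × 80) = 0.17167
UCL = p̄ + 3·√(p̄(1−p̄)/n) = 0.17167 + 3 × √(0.17167×0.82833/80) = 0.17167 + 3 × 0.04216 = 0.29815

0.2981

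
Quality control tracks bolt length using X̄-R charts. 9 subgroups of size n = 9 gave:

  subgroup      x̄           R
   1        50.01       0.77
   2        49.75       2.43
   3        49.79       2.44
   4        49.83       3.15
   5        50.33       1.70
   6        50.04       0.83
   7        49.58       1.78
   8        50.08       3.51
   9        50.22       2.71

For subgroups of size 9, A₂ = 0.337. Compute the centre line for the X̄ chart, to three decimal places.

X̄̄ = (50.01 + 49.75 + 49.79 + 49.83 + 50.33 + 50.04 + 49.58 + 50.08 + 50.22) / 9 = 449.6300 / 9 = 49.9589
CL = X̄̄ = 49.9589

49.959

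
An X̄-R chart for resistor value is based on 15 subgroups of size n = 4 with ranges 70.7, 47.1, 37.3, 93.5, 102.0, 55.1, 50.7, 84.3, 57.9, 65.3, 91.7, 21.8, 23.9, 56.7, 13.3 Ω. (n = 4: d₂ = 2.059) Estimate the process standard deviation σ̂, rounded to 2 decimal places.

28.21

R̄ = (70.7 + 47.1 + 37.3 + 93.5 + 102.0 + 55.1 + 50.7 + 84.3 + 57.9 + 65.3 + 91.7 + 21.8 + 23.9 + 56.7 + 13.3) / 15 = 58.0867
σ̂ = R̄ / d₂ = 58.0867 / 2.059 = 28.2111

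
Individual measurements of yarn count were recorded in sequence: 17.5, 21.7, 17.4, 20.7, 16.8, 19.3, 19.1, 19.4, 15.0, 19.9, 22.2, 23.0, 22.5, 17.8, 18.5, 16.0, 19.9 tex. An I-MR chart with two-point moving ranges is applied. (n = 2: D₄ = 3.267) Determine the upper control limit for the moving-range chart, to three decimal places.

Moving ranges: 4.2, 4.3, 3.3, 3.9, 2.5, 0.2, 0.3, 4.4, 4.9, 2.3, 0.8, 0.5, 4.7, 0.7, 2.5, 3.9; M̄R̄ = 43.4000 / 16 = 2.7125
UCL_MR = D₄·M̄R̄ = 3.267 × 2.7125 = 8.8617

8.862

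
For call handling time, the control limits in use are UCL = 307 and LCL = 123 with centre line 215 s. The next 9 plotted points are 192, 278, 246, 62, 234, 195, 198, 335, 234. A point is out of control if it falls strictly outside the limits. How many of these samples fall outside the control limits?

Compare each point to [123, 307]: sample 4 = 62 < LCL; sample 8 = 335 > UCL.

2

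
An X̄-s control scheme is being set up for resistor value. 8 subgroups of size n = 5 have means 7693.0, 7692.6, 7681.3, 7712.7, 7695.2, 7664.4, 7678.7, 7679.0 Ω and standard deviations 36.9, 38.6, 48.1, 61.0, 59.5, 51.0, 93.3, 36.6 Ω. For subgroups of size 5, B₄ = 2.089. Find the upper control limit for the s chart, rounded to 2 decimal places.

s̄ = (36.9 + 38.6 + 48.1 + 61.0 + 59.5 + 51.0 + 93.3 + 36.6) / 8 = 53.1250
UCL_s = B₄·s̄ = 2.089 × 53.1250 = 110.9781

110.98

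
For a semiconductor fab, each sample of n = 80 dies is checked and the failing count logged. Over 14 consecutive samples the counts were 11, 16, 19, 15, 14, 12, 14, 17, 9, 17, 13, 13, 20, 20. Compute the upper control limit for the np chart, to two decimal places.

p̄ = Σdᵢ / (k·n) = 210 / (14 × 80) = 0.18750
UCL = np̄ + 3·√(np̄(1−p̄)) = 15.0000 + 3 × √(15.0000×0.81250) = 15.0000 + 3 × 3.4911 = 25.4732

25.47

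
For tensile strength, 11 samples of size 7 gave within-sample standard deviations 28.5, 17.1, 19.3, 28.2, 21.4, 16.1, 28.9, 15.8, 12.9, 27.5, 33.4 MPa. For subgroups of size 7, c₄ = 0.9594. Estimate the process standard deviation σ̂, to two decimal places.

23.60

s̄ = (28.5 + 17.1 + 19.3 + 28.2 + 21.4 + 16.1 + 28.9 + 15.8 + 12.9 + 27.5 + 33.4) / 11 = 22.6455
σ̂ = s̄ / c₄ = 22.6455 / 0.9594 = 23.6038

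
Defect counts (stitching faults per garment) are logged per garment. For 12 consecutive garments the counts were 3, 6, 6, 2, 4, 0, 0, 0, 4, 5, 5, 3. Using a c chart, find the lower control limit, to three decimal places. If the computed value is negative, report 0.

c̄ = (3 + 6 + 6 + 2 + 4 + 0 + 0 + 0 + 4 + 5 + 5 + 3) / 12 = 38 / 12 = 3.1667
LCL = c̄ − 3√c̄ = 3.1667 − 3 × 1.7795 = -2.1719 → 0 (cannot be negative)

0.000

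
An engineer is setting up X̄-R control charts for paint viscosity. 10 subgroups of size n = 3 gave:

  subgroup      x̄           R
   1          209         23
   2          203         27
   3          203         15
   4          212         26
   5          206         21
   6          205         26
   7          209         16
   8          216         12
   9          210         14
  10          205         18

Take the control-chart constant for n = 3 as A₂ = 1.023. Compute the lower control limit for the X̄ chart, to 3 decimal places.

X̄̄ = (209 + 203 + 203 + 212 + 206 + 205 + 209 + 216 + 210 + 205) / 10 = 2078.0000 / 10 = 207.8000
R̄ = (23 + 27 + 15 + 26 + 21 + 26 + 16 + 12 + 14 + 18) / 10 = 198.0000 / 10 = 19.8000
LCL = X̄̄ − A₂·R̄ = 207.8000 − 1.023 × 19.8000 = 187.5446

187.545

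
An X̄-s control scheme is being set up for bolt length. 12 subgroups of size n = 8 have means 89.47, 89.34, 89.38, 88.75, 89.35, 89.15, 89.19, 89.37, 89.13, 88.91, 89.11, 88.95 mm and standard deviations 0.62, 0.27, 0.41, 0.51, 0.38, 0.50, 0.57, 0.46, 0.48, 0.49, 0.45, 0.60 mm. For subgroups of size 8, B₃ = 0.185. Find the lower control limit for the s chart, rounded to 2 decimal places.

0.09

s̄ = (0.62 + 0.27 + 0.41 + 0.51 + 0.38 + 0.50 + 0.57 + 0.46 + 0.48 + 0.49 + 0.45 + 0.60) / 12 = 0.4783
LCL_s = B₃·s̄ = 0.185 × 0.4783 = 0.0885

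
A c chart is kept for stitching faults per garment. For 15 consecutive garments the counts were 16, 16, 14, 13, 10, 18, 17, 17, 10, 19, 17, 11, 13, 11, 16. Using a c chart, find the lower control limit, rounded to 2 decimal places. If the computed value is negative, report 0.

c̄ = (16 + 16 + 14 + 13 + 10 + 18 + 17 + 17 + 10 + 19 + 17 + 11 + 13 + 11 + 16) / 15 = 218 / 15 = 14.5333
LCL = c̄ − 3√c̄ = 14.5333 − 3 × 3.8123 = 3.0966

3.10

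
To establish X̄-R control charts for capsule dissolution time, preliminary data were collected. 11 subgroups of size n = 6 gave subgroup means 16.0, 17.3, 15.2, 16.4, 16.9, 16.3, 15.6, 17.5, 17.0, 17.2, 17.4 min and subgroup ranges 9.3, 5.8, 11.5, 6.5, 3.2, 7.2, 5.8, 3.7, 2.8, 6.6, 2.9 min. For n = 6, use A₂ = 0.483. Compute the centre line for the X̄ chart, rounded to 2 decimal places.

16.62

X̄̄ = (16.0 + 17.3 + 15.2 + 16.4 + 16.9 + 16.3 + 15.6 + 17.5 + 17.0 + 17.2 + 17.4) / 11 = 182.8000 / 11 = 16.6182
CL = X̄̄ = 16.6182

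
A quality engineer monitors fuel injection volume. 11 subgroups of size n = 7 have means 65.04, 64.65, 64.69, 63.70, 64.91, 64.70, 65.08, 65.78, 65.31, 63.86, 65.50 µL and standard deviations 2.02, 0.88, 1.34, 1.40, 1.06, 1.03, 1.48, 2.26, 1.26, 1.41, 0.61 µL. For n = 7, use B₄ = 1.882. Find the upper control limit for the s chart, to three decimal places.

2.524

s̄ = (2.02 + 0.88 + 1.34 + 1.40 + 1.06 + 1.03 + 1.48 + 2.26 + 1.26 + 1.41 + 0.61) / 11 = 1.3409
UCL_s = B₄·s̄ = 1.882 × 1.3409 = 2.5236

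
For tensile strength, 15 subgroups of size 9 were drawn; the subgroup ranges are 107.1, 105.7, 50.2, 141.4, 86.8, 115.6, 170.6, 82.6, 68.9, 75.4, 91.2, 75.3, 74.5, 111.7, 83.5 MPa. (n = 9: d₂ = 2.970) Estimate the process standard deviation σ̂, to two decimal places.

32.33

R̄ = (107.1 + 105.7 + 50.2 + 141.4 + 86.8 + 115.6 + 170.6 + 82.6 + 68.9 + 75.4 + 91.2 + 75.3 + 74.5 + 111.7 + 83.5) / 15 = 96.0333
σ̂ = R̄ / d₂ = 96.0333 / 2.970 = 32.3345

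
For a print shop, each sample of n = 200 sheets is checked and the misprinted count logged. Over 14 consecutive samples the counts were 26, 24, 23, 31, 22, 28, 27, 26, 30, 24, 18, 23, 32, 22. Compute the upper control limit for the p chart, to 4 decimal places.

p̄ = Σdᵢ / (k·n) = 356 / (14 × 200) = 0.12714
UCL = p̄ + 3·√(p̄(1−p̄)/n) = 0.12714 + 3 × √(0.12714×0.87286/200) = 0.12714 + 3 × 0.02356 = 0.19781

0.1978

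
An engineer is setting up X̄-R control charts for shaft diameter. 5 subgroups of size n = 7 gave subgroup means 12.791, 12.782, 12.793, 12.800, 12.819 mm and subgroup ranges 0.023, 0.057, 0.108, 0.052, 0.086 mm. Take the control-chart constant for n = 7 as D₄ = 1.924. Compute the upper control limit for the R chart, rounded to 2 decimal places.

R̄ = (0.023 + 0.057 + 0.108 + 0.052 + 0.086) / 5 = 0.3260 / 5 = 0.0652
UCL_R = D₄·R̄ = 1.924 × 0.0652 = 0.1254

0.13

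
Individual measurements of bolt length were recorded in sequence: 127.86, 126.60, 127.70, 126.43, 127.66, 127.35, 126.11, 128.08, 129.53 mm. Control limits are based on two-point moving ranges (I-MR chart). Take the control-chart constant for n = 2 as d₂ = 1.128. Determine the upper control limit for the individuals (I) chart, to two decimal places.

X̄ = (127.86 + 126.60 + 127.70 + 126.43 + 127.66 + 127.35 + 126.11 + 128.08 + 129.53) / 9 = 127.4800
Moving ranges: 1.26, 1.10, 1.27, 1.23, 0.31, 1.24, 1.97, 1.45; M̄R̄ = 9.8300 / 8 = 1.2288
UCL = X̄ + 3·M̄R̄/d₂ = 127.4800 + 3 × 1.2288 / 1.128 = 130.7480

130.75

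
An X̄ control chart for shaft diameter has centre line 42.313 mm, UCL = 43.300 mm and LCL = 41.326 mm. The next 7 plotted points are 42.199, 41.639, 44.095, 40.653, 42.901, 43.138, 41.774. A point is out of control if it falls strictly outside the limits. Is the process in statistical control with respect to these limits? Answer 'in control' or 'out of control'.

out of control

Compare each point to [41.326, 43.300]: sample 3 = 44.095 > UCL; sample 4 = 40.653 < LCL.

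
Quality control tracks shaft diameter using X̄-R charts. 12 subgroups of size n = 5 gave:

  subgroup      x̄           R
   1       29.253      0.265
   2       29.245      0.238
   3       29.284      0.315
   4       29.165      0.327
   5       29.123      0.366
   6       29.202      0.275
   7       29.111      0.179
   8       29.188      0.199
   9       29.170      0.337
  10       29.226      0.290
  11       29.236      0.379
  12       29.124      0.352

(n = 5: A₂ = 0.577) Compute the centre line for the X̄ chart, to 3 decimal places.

29.194

X̄̄ = (29.253 + 29.245 + 29.284 + 29.165 + 29.123 + 29.202 + 29.111 + 29.188 + 29.170 + 29.226 + 29.236 + 29.124) / 12 = 350.3270 / 12 = 29.1939
CL = X̄̄ = 29.1939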